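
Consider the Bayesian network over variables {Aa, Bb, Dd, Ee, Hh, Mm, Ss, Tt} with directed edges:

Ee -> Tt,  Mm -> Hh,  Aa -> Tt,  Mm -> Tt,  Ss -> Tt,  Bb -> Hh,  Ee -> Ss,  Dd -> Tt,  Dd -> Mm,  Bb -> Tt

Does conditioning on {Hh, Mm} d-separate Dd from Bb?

There are 4 undirected paths between Dd and Bb; checking each against the conditioning set {Hh, Mm}:
Path 1: Dd → Mm → Tt ← Bb
  Mm is a chain here and Mm is conditioned on, so the path is blocked at Mm.
Path 2: Dd → Mm → Hh ← Bb
  Mm is a chain here and Mm is conditioned on, so the path is blocked at Mm.
Path 3: Dd → Tt ← Mm → Hh ← Bb
  Tt is a collider here and neither Tt nor any of its descendants is conditioned on, so the collider stays closed — the path is blocked at Tt.
Path 4: Dd → Tt ← Bb
  Tt is a collider here and neither Tt nor any of its descendants is conditioned on, so the collider stays closed — the path is blocked at Tt.
All paths are blocked; Dd ⊥ Bb | {Hh, Mm} holds.

Yes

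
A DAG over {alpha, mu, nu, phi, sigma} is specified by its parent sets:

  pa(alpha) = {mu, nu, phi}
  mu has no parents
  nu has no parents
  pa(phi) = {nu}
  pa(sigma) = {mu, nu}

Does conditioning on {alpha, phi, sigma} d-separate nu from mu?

3 paths connect nu and mu; each must be blocked for d-separation to hold:
  1. nu → phi → alpha ← mu — phi:chain[blocks]; alpha:collider[open] ⇒ blocked
  2. nu → sigma ← mu — sigma:collider[open] ⇒ active
  3. nu → alpha ← mu — alpha:collider[open] ⇒ active
Because an active path exists, nu and mu are not d-separated.

No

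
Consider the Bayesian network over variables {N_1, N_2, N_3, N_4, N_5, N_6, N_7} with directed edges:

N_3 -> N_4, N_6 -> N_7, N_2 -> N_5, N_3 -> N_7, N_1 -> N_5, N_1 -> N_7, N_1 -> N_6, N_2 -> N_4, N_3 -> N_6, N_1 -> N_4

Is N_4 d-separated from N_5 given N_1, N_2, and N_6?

Yes

There are 6 undirected paths between N_4 and N_5; checking each against the conditioning set {N_1, N_2, N_6}:
Path 1: N_4 ← N_3 → N_6 ← N_1 → N_5
  N_1 is a fork here and N_1 is conditioned on, so the path is blocked at N_1.
Path 2: N_4 ← N_3 → N_6 → N_7 ← N_1 → N_5
  N_6 is a chain here and N_6 is conditioned on, so the path is blocked at N_6.
Path 3: N_4 ← N_3 → N_7 ← N_1 → N_5
  N_7 is a collider here and neither N_7 nor any of its descendants is conditioned on, so the collider stays closed — the path is blocked at N_7.
Path 4: N_4 ← N_3 → N_7 ← N_6 ← N_1 → N_5
  N_7 is a collider here and neither N_7 nor any of its descendants is conditioned on, so the collider stays closed — the path is blocked at N_7.
Path 5: N_4 ← N_1 → N_5
  N_1 is a fork here and N_1 is conditioned on, so the path is blocked at N_1.
Path 6: N_4 ← N_2 → N_5
  N_2 is a fork here and N_2 is conditioned on, so the path is blocked at N_2.
Every path is blocked, so N_4 and N_5 are d-separated given {N_1, N_2, N_6}.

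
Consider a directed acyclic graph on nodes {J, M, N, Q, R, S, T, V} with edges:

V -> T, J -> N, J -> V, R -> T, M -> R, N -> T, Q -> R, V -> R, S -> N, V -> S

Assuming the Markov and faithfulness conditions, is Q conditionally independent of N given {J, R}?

No — Q and N are not d-separated given {J, R}.

Enumerating the 6 paths from Q to N and testing each for blocking by {J, R}:
  1. Q → R → T ← N — R:chain[blocks]; T:collider[blocks] ⇒ blocked
  2. Q → R → T ← V ← J → N — R:chain[blocks]; T:collider[blocks]; V:chain[open]; J:fork[blocks] ⇒ blocked
  3. Q → R → T ← V → S → N — R:chain[blocks]; T:collider[blocks]; V:fork[open]; S:chain[open] ⇒ blocked
  4. Q → R ← V ← J → N — R:collider[open]; V:chain[open]; J:fork[blocks] ⇒ blocked
  5. Q → R ← V → T ← N — R:collider[open]; V:fork[open]; T:collider[blocks] ⇒ blocked
  6. Q → R ← V → S → N — R:collider[open]; V:fork[open]; S:chain[open] ⇒ active
At least one path is unblocked, so d-separation fails.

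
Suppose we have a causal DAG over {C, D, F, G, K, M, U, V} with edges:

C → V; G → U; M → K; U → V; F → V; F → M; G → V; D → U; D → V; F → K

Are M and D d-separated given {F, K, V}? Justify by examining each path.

We examine all 6 paths between M and D:
Path 1: M ← F → V ← G → U ← D
  F is a fork here and F is conditioned on, so the path is blocked at F.
Path 2: M ← F → V ← D
  F is a fork here and F is conditioned on, so the path is blocked at F.
Path 3: M ← F → V ← U ← D
  F is a fork here and F is conditioned on, so the path is blocked at F.
Path 4: M → K ← F → V ← G → U ← D
  F is a fork here and F is conditioned on, so the path is blocked at F.
Path 5: M → K ← F → V ← D
  F is a fork here and F is conditioned on, so the path is blocked at F.
Path 6: M → K ← F → V ← U ← D
  F is a fork here and F is conditioned on, so the path is blocked at F.
Every path is blocked, so M and D are d-separated given {F, K, V}.

Yes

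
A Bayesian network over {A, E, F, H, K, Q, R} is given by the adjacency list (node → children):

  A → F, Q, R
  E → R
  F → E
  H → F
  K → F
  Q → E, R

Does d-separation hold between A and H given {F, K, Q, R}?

We examine all 5 paths between A and H:
  1. A → F ← H — F:collider[open] ⇒ active
  2. A → Q → R ← E ← F ← H — Q:chain[blocks]; R:collider[open]; E:chain[open]; F:chain[blocks] ⇒ blocked
  3. A → Q → E ← F ← H — Q:chain[blocks]; E:collider[open]; F:chain[blocks] ⇒ blocked
  4. A → R ← Q → E ← F ← H — R:collider[open]; Q:fork[blocks]; E:collider[open]; F:chain[blocks] ⇒ blocked
  5. A → R ← E ← F ← H — R:collider[open]; E:chain[open]; F:chain[blocks] ⇒ blocked
Because an active path exists, A and H are not d-separated.

No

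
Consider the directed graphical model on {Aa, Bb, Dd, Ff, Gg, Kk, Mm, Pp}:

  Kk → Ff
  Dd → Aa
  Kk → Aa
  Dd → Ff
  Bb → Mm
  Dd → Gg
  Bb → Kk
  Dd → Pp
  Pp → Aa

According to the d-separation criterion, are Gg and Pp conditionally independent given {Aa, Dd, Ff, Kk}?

There are 3 undirected paths between Gg and Pp; checking each against the conditioning set {Aa, Dd, Ff, Kk}:
Path 1: Gg ← Dd → Pp
  Dd is a fork here and Dd is conditioned on, so the path is blocked at Dd.
Path 2: Gg ← Dd → Ff ← Kk → Aa ← Pp
  Dd is a fork here and Dd is conditioned on, so the path is blocked at Dd.
Path 3: Gg ← Dd → Aa ← Pp
  Dd is a fork here and Dd is conditioned on, so the path is blocked at Dd.
Since every path is blocked, d-separation holds.

Yes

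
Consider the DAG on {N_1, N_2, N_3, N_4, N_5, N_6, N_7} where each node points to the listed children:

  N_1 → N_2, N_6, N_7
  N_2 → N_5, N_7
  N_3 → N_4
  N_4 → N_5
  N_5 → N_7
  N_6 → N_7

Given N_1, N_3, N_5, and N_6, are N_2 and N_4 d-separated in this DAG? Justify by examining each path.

No

Enumerating the 4 paths from N_2 to N_4 and testing each for blocking by {N_1, N_3, N_5, N_6}:
  1. N_2 → N_7 ← N_5 ← N_4 — N_7:collider[blocks]; N_5:chain[blocks] ⇒ blocked
  2. N_2 → N_5 ← N_4 — N_5:collider[open] ⇒ active
  3. N_2 ← N_1 → N_6 → N_7 ← N_5 ← N_4 — N_1:fork[blocks]; N_6:chain[blocks]; N_7:collider[blocks]; N_5:chain[blocks] ⇒ blocked
  4. N_2 ← N_1 → N_7 ← N_5 ← N_4 — N_1:fork[blocks]; N_7:collider[blocks]; N_5:chain[blocks] ⇒ blocked
Because an active path exists, N_2 and N_4 are not d-separated.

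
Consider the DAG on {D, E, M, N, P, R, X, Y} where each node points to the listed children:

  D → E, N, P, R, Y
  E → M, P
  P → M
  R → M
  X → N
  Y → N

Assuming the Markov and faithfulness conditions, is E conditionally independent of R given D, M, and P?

No — E and R are not d-separated given {D, M, P}.

We examine all 6 paths between E and R:
Path 1: E → P ← D → R
  D is a fork here and D is conditioned on, so the path is blocked at D.
Path 2: E → P → M ← R
  P is a chain here and P is conditioned on, so the path is blocked at P.
Path 3: E ← D → P → M ← R
  D is a fork here and D is conditioned on, so the path is blocked at D.
Path 4: E ← D → R
  D is a fork here and D is conditioned on, so the path is blocked at D.
Path 5: E → M ← P ← D → R
  P is a chain here and P is conditioned on, so the path is blocked at P.
Path 6: E → M ← R
  M is a collider and M is conditioned on, which opens it — no node blocks this path, so it is active.
At least one path is unblocked, so d-separation fails.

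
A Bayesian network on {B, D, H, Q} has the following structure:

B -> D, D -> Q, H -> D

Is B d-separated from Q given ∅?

Only one path connects B and Q:
Path 1: B → D → Q
  D is a chain and D is not conditioned on — no node blocks this path, so it is active.
Because an active path exists, B and Q are not d-separated.

No — B and Q are not d-separated given ∅.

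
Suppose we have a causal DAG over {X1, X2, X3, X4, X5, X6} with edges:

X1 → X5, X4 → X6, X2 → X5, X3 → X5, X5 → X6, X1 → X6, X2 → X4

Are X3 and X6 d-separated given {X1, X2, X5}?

Yes

Enumerating the 3 paths from X3 to X6 and testing each for blocking by {X1, X2, X5}:
Path 1: X3 → X5 → X6
  X5 is a chain here and X5 is conditioned on, so the path is blocked at X5.
Path 2: X3 → X5 ← X2 → X4 → X6
  X2 is a fork here and X2 is conditioned on, so the path is blocked at X2.
Path 3: X3 → X5 ← X1 → X6
  X1 is a fork here and X1 is conditioned on, so the path is blocked at X1.
All paths are blocked; X3 ⊥ X6 | {X1, X2, X5} holds.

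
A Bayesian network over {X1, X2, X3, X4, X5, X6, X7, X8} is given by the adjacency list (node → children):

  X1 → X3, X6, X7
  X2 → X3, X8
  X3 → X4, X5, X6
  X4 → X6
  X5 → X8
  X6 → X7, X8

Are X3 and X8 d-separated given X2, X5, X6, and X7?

Yes

6 paths connect X3 and X8; each must be blocked for d-separation to hold:
Path 1: X3 → X4 → X6 → X8
  X6 is a chain here and X6 is conditioned on, so the path is blocked at X6.
Path 2: X3 ← X1 → X7 ← X6 → X8
  X6 is a fork here and X6 is conditioned on, so the path is blocked at X6.
Path 3: X3 ← X1 → X6 → X8
  X6 is a chain here and X6 is conditioned on, so the path is blocked at X6.
Path 4: X3 ← X2 → X8
  X2 is a fork here and X2 is conditioned on, so the path is blocked at X2.
Path 5: X3 → X5 → X8
  X5 is a chain here and X5 is conditioned on, so the path is blocked at X5.
Path 6: X3 → X6 → X8
  X6 is a chain here and X6 is conditioned on, so the path is blocked at X6.
Since every path is blocked, d-separation holds.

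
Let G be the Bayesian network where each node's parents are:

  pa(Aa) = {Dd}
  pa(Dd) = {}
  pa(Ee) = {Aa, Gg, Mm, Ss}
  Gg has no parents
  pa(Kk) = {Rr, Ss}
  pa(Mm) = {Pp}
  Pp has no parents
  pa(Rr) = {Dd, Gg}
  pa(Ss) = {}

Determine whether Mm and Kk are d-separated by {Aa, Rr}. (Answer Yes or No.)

There are 3 undirected paths between Mm and Kk; checking each against the conditioning set {Aa, Rr}:
Path 1: Mm → Ee ← Ss → Kk
  Ee is a collider here and neither Ee nor any of its descendants is conditioned on, so the collider stays closed — the path is blocked at Ee.
Path 2: Mm → Ee ← Gg → Rr → Kk
  Ee is a collider here and neither Ee nor any of its descendants is conditioned on, so the collider stays closed — the path is blocked at Ee.
Path 3: Mm → Ee ← Aa ← Dd → Rr → Kk
  Ee is a collider here and neither Ee nor any of its descendants is conditioned on, so the collider stays closed — the path is blocked at Ee.
Since every path is blocked, d-separation holds.

Yes — Mm and Kk are d-separated given {Aa, Rr}.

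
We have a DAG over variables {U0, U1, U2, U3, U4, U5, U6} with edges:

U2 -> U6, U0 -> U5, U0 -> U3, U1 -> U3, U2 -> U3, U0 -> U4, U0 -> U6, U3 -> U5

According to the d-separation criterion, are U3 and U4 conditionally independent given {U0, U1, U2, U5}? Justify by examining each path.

Yes — U3 and U4 are d-separated given {U0, U1, U2, U5}.

3 paths connect U3 and U4; each must be blocked for d-separation to hold:
Path 1: U3 ← U2 → U6 ← U0 → U4
  U2 is a fork here and U2 is conditioned on, so the path is blocked at U2.
Path 2: U3 ← U0 → U4
  U0 is a fork here and U0 is conditioned on, so the path is blocked at U0.
Path 3: U3 → U5 ← U0 → U4
  U0 is a fork here and U0 is conditioned on, so the path is blocked at U0.
Every path is blocked, so U3 and U4 are d-separated given {U0, U1, U2, U5}.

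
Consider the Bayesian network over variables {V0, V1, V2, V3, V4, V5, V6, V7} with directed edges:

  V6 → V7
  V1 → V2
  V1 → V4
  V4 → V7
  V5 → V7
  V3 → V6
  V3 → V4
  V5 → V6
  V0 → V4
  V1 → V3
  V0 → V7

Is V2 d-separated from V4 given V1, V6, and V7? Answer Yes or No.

Yes

We examine all 6 paths between V2 and V4:
Path 1: V2 ← V1 → V3 → V6 ← V5 → V7 ← V0 → V4
  V1 is a fork here and V1 is conditioned on, so the path is blocked at V1.
Path 2: V2 ← V1 → V3 → V6 ← V5 → V7 ← V4
  V1 is a fork here and V1 is conditioned on, so the path is blocked at V1.
Path 3: V2 ← V1 → V3 → V6 → V7 ← V0 → V4
  V1 is a fork here and V1 is conditioned on, so the path is blocked at V1.
Path 4: V2 ← V1 → V3 → V6 → V7 ← V4
  V1 is a fork here and V1 is conditioned on, so the path is blocked at V1.
Path 5: V2 ← V1 → V3 → V4
  V1 is a fork here and V1 is conditioned on, so the path is blocked at V1.
Path 6: V2 ← V1 → V4
  V1 is a fork here and V1 is conditioned on, so the path is blocked at V1.
All paths are blocked; V2 ⊥ V4 | {V1, V6, V7} holds.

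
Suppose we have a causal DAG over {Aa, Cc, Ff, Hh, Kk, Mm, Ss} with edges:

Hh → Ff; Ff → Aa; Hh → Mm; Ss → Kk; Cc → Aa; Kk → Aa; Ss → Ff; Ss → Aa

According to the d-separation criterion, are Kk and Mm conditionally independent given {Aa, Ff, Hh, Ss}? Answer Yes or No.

Yes — Kk and Mm are d-separated given {Aa, Ff, Hh, Ss}.

Enumerating the 4 paths from Kk to Mm and testing each for blocking by {Aa, Ff, Hh, Ss}:
Path 1: Kk ← Ss → Ff ← Hh → Mm
  Ss is a fork here and Ss is conditioned on, so the path is blocked at Ss.
Path 2: Kk ← Ss → Aa ← Ff ← Hh → Mm
  Ss is a fork here and Ss is conditioned on, so the path is blocked at Ss.
Path 3: Kk → Aa ← Ss → Ff ← Hh → Mm
  Ss is a fork here and Ss is conditioned on, so the path is blocked at Ss.
Path 4: Kk → Aa ← Ff ← Hh → Mm
  Ff is a chain here and Ff is conditioned on, so the path is blocked at Ff.
All paths are blocked; Kk ⊥ Mm | {Aa, Ff, Hh, Ss} holds.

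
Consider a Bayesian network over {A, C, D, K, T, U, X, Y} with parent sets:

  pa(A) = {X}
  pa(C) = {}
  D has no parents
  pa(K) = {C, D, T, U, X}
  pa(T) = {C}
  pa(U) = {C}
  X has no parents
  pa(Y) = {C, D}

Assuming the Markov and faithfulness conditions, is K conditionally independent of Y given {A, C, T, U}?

4 paths connect K and Y; each must be blocked for d-separation to hold:
Path 1: K ← D → Y
  D is a fork and D is not conditioned on — no node blocks this path, so it is active.
Path 2: K ← T ← C → Y
  T is a chain here and T is conditioned on, so the path is blocked at T.
Path 3: K ← C → Y
  C is a fork here and C is conditioned on, so the path is blocked at C.
Path 4: K ← U ← C → Y
  U is a chain here and U is conditioned on, so the path is blocked at U.
At least one path is unblocked, so d-separation fails.

No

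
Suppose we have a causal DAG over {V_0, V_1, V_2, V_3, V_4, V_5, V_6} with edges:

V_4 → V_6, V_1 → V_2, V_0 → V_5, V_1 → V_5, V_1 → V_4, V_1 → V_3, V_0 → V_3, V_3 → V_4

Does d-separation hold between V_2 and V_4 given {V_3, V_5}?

Enumerating the 3 paths from V_2 to V_4 and testing each for blocking by {V_3, V_5}:
Path 1: V_2 ← V_1 → V_4
  V_1 is a fork and V_1 is not conditioned on — no node blocks this path, so it is active.
Path 2: V_2 ← V_1 → V_5 ← V_0 → V_3 → V_4
  V_3 is a chain here and V_3 is conditioned on, so the path is blocked at V_3.
Path 3: V_2 ← V_1 → V_3 → V_4
  V_3 is a chain here and V_3 is conditioned on, so the path is blocked at V_3.
At least one path is unblocked, so d-separation fails.

No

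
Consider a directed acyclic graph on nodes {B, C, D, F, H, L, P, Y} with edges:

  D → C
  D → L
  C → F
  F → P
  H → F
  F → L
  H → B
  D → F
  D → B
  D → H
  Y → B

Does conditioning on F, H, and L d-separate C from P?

We examine all 5 paths between C and P:
Path 1: C ← D → F → P
  F is a chain here and F is conditioned on, so the path is blocked at F.
Path 2: C ← D → L ← F → P
  F is a fork here and F is conditioned on, so the path is blocked at F.
Path 3: C ← D → B ← H → F → P
  B is a collider here and neither B nor any of its descendants is conditioned on, so the collider stays closed — the path is blocked at B.
Path 4: C ← D → H → F → P
  H is a chain here and H is conditioned on, so the path is blocked at H.
Path 5: C → F → P
  F is a chain here and F is conditioned on, so the path is blocked at F.
Since every path is blocked, d-separation holds.

Yes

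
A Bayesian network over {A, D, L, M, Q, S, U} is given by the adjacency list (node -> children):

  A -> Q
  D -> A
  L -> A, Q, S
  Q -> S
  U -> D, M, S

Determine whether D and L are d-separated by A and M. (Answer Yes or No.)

No

We examine all 6 paths between D and L:
  1. D ← U → S ← Q ← A ← L — U:fork[open]; S:collider[blocks]; Q:chain[open]; A:chain[blocks] ⇒ blocked
  2. D ← U → S ← Q ← L — U:fork[open]; S:collider[blocks]; Q:chain[open] ⇒ blocked
  3. D ← U → S ← L — U:fork[open]; S:collider[blocks] ⇒ blocked
  4. D → A → Q → S ← L — A:chain[blocks]; Q:chain[open]; S:collider[blocks] ⇒ blocked
  5. D → A → Q ← L — A:chain[blocks]; Q:collider[blocks] ⇒ blocked
  6. D → A ← L — A:collider[open] ⇒ active
At least one path is unblocked, so d-separation fails.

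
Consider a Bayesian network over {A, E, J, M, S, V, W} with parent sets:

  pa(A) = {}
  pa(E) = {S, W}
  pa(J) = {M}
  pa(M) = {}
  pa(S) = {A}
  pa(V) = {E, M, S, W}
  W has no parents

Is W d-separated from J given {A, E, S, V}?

No — W and J are not d-separated given {A, E, S, V}.

3 paths connect W and J; each must be blocked for d-separation to hold:
Path 1: W → V ← M → J
  V is a collider and V is conditioned on, which opens it; M is a fork and M is not conditioned on — no node blocks this path, so it is active.
Path 2: W → E ← S → V ← M → J
  S is a fork here and S is conditioned on, so the path is blocked at S.
Path 3: W → E → V ← M → J
  E is a chain here and E is conditioned on, so the path is blocked at E.
Because an active path exists, W and J are not d-separated.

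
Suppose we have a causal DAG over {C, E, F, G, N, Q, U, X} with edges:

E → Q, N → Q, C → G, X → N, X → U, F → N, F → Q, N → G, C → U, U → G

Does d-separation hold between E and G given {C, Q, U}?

No — E and G are not d-separated given {C, Q, U}.

6 paths connect E and G; each must be blocked for d-separation to hold:
  1. E → Q ← N → G — Q:collider[open]; N:fork[open] ⇒ active
  2. E → Q ← N ← X → U ← C → G — Q:collider[open]; N:chain[open]; X:fork[open]; U:collider[open]; C:fork[blocks] ⇒ blocked
  3. E → Q ← N ← X → U → G — Q:collider[open]; N:chain[open]; X:fork[open]; U:chain[blocks] ⇒ blocked
  4. E → Q ← F → N → G — Q:collider[open]; F:fork[open]; N:chain[open] ⇒ active
  5. E → Q ← F → N ← X → U ← C → G — Q:collider[open]; F:fork[open]; N:collider[open]; X:fork[open]; U:collider[open]; C:fork[blocks] ⇒ blocked
  6. E → Q ← F → N ← X → U → G — Q:collider[open]; F:fork[open]; N:collider[open]; X:fork[open]; U:chain[blocks] ⇒ blocked
Since the path E → Q ← N → G is active, E and G are not d-separated given {C, Q, U}.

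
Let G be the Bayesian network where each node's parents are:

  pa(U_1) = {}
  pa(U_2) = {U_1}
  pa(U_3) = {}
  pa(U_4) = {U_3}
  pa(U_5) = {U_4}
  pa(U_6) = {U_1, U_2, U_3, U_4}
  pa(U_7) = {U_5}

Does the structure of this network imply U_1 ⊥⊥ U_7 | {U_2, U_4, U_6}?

Yes

We examine all 4 paths between U_1 and U_7:
  1. U_1 → U_6 ← U_4 → U_5 → U_7 — U_6:collider[open]; U_4:fork[blocks]; U_5:chain[open] ⇒ blocked
  2. U_1 → U_6 ← U_3 → U_4 → U_5 → U_7 — U_6:collider[open]; U_3:fork[open]; U_4:chain[blocks]; U_5:chain[open] ⇒ blocked
  3. U_1 → U_2 → U_6 ← U_4 → U_5 → U_7 — U_2:chain[blocks]; U_6:collider[open]; U_4:fork[blocks]; U_5:chain[open] ⇒ blocked
  4. U_1 → U_2 → U_6 ← U_3 → U_4 → U_5 → U_7 — U_2:chain[blocks]; U_6:collider[open]; U_3:fork[open]; U_4:chain[blocks]; U_5:chain[open] ⇒ blocked
Since every path is blocked, d-separation holds.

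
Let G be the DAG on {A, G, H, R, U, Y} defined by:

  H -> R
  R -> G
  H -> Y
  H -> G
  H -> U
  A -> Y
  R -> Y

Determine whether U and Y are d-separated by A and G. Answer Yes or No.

We examine all 3 paths between U and Y:
Path 1: U ← H → G ← R → Y
  H is a fork and H is not conditioned on; G is a collider and G is conditioned on, which opens it; R is a fork and R is not conditioned on — no node blocks this path, so it is active.
Path 2: U ← H → Y
  H is a fork and H is not conditioned on — no node blocks this path, so it is active.
Path 3: U ← H → R → Y
  H is a fork and H is not conditioned on; R is a chain and R is not conditioned on — no node blocks this path, so it is active.
Because an active path exists, U and Y are not d-separated.

No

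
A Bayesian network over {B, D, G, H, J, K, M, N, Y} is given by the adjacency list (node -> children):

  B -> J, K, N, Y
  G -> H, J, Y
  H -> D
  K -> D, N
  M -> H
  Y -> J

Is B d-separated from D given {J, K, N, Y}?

No

We examine all 6 paths between B and D:
Path 1: B → J ← G → H → D
  J is a collider and J is conditioned on, which opens it; G is a fork and G is not conditioned on; H is a chain and H is not conditioned on — no node blocks this path, so it is active.
Path 2: B → J ← Y ← G → H → D
  Y is a chain here and Y is conditioned on, so the path is blocked at Y.
Path 3: B → K → D
  K is a chain here and K is conditioned on, so the path is blocked at K.
Path 4: B → N ← K → D
  K is a fork here and K is conditioned on, so the path is blocked at K.
Path 5: B → Y ← G → H → D
  Y is a collider and Y is conditioned on, which opens it; G is a fork and G is not conditioned on; H is a chain and H is not conditioned on — no node blocks this path, so it is active.
Path 6: B → Y → J ← G → H → D
  Y is a chain here and Y is conditioned on, so the path is blocked at Y.
At least one path is unblocked, so d-separation fails.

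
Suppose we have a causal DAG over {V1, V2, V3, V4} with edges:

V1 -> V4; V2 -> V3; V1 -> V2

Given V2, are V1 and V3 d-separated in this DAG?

Only one path connects V1 and V3:
Path 1: V1 → V2 → V3
  V2 is a chain here and V2 is conditioned on, so the path is blocked at V2.
Every path is blocked, so V1 and V3 are d-separated given {V2}.

Yes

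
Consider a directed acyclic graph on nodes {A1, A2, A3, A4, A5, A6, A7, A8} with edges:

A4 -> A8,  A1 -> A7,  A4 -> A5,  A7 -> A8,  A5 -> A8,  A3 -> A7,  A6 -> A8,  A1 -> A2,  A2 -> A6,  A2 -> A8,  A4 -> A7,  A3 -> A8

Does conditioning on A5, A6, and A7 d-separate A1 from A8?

There are 6 undirected paths between A1 and A8; checking each against the conditioning set {A5, A6, A7}:
Path 1: A1 → A2 → A6 → A8
  A6 is a chain here and A6 is conditioned on, so the path is blocked at A6.
Path 2: A1 → A2 → A8
  A2 is a chain and A2 is not conditioned on — no node blocks this path, so it is active.
Path 3: A1 → A7 ← A3 → A8
  A7 is a collider and A7 is conditioned on, which opens it; A3 is a fork and A3 is not conditioned on — no node blocks this path, so it is active.
Path 4: A1 → A7 → A8
  A7 is a chain here and A7 is conditioned on, so the path is blocked at A7.
Path 5: A1 → A7 ← A4 → A5 → A8
  A5 is a chain here and A5 is conditioned on, so the path is blocked at A5.
Path 6: A1 → A7 ← A4 → A8
  A7 is a collider and A7 is conditioned on, which opens it; A4 is a fork and A4 is not conditioned on — no node blocks this path, so it is active.
Because an active path exists, A1 and A8 are not d-separated.

No — A1 and A8 are not d-separated given {A5, A6, A7}.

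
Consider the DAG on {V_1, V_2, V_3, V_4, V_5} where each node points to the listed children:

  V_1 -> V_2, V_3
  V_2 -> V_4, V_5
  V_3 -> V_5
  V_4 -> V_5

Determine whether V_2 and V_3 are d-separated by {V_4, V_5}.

No

3 paths connect V_2 and V_3; each must be blocked for d-separation to hold:
Path 1: V_2 → V_5 ← V_3
  V_5 is a collider and V_5 is conditioned on, which opens it — no node blocks this path, so it is active.
Path 2: V_2 → V_4 → V_5 ← V_3
  V_4 is a chain here and V_4 is conditioned on, so the path is blocked at V_4.
Path 3: V_2 ← V_1 → V_3
  V_1 is a fork and V_1 is not conditioned on — no node blocks this path, so it is active.
Since the path V_2 → V_5 ← V_3 is active, V_2 and V_3 are not d-separated given {V_4, V_5}.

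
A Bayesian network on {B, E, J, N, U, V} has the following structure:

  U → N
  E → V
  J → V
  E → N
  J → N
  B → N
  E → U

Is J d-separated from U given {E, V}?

Enumerating the 4 paths from J to U and testing each for blocking by {E, V}:
Path 1: J → N ← U
  N is a collider here and neither N nor any of its descendants is conditioned on, so the collider stays closed — the path is blocked at N.
Path 2: J → N ← E → U
  N is a collider here and neither N nor any of its descendants is conditioned on, so the collider stays closed — the path is blocked at N.
Path 3: J → V ← E → N ← U
  E is a fork here and E is conditioned on, so the path is blocked at E.
Path 4: J → V ← E → U
  E is a fork here and E is conditioned on, so the path is blocked at E.
Since every path is blocked, d-separation holds.

Yes — J and U are d-separated given {E, V}.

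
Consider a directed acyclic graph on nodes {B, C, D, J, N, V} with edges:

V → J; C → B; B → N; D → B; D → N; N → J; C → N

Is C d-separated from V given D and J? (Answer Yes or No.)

We examine all 3 paths between C and V:
  1. C → B ← D → N → J ← V — B:collider[open]; D:fork[blocks]; N:chain[open]; J:collider[open] ⇒ blocked
  2. C → B → N → J ← V — B:chain[open]; N:chain[open]; J:collider[open] ⇒ active
  3. C → N → J ← V — N:chain[open]; J:collider[open] ⇒ active
At least one path is unblocked, so d-separation fails.

No — C and V are not d-separated given {D, J}.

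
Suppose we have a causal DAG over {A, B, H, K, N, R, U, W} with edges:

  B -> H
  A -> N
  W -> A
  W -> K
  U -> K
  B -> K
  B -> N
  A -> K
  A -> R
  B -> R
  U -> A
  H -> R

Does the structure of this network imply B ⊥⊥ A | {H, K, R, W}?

No

6 paths connect B and A; each must be blocked for d-separation to hold:
  1. B → K ← A — K:collider[open] ⇒ active
  2. B → K ← U → A — K:collider[open]; U:fork[open] ⇒ active
  3. B → K ← W → A — K:collider[open]; W:fork[blocks] ⇒ blocked
  4. B → H → R ← A — H:chain[blocks]; R:collider[open] ⇒ blocked
  5. B → R ← A — R:collider[open] ⇒ active
  6. B → N ← A — N:collider[blocks] ⇒ blocked
Because an active path exists, B and A are not d-separated.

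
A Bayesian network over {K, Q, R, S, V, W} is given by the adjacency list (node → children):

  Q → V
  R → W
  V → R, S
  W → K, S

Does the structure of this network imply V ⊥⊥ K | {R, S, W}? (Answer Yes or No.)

Yes — V and K are d-separated given {R, S, W}.

There are 2 undirected paths between V and K; checking each against the conditioning set {R, S, W}:
Path 1: V → R → W → K
  R is a chain here and R is conditioned on, so the path is blocked at R.
Path 2: V → S ← W → K
  W is a fork here and W is conditioned on, so the path is blocked at W.
Since every path is blocked, d-separation holds.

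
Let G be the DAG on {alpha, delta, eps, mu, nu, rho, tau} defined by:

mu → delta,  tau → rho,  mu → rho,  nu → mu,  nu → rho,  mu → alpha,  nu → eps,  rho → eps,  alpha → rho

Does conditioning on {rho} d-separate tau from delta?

4 paths connect tau and delta; each must be blocked for d-separation to hold:
Path 1: tau → rho ← mu → delta
  rho is a collider and rho is conditioned on, which opens it; mu is a fork and mu is not conditioned on — no node blocks this path, so it is active.
Path 2: tau → rho ← alpha ← mu → delta
  rho is a collider and rho is conditioned on, which opens it; alpha is a chain and alpha is not conditioned on; mu is a fork and mu is not conditioned on — no node blocks this path, so it is active.
Path 3: tau → rho ← nu → mu → delta
  rho is a collider and rho is conditioned on, which opens it; nu is a fork and nu is not conditioned on; mu is a chain and mu is not conditioned on — no node blocks this path, so it is active.
Path 4: tau → rho → eps ← nu → mu → delta
  rho is a chain here and rho is conditioned on, so the path is blocked at rho.
Since the path tau → rho ← mu → delta is active, tau and delta are not d-separated given {rho}.

No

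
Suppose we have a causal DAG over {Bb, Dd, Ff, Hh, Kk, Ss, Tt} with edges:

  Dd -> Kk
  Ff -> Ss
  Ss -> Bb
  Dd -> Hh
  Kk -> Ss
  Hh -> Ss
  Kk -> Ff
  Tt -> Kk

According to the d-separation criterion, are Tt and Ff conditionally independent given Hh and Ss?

Enumerating the 3 paths from Tt to Ff and testing each for blocking by {Hh, Ss}:
  1. Tt → Kk → Ff — Kk:chain[open] ⇒ active
  2. Tt → Kk ← Dd → Hh → Ss ← Ff — Kk:collider[open]; Dd:fork[open]; Hh:chain[blocks]; Ss:collider[open] ⇒ blocked
  3. Tt → Kk → Ss ← Ff — Kk:chain[open]; Ss:collider[open] ⇒ active
At least one path is unblocked, so d-separation fails.

No — Tt and Ff are not d-separated given {Hh, Ss}.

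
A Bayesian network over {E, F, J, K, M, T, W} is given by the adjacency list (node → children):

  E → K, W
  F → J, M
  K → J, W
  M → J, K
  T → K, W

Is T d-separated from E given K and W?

No

4 paths connect T and E; each must be blocked for d-separation to hold:
Path 1: T → K → W ← E
  K is a chain here and K is conditioned on, so the path is blocked at K.
Path 2: T → K ← E
  K is a collider and K is conditioned on, which opens it — no node blocks this path, so it is active.
Path 3: T → W ← K ← E
  K is a chain here and K is conditioned on, so the path is blocked at K.
Path 4: T → W ← E
  W is a collider and W is conditioned on, which opens it — no node blocks this path, so it is active.
Because an active path exists, T and E are not d-separated.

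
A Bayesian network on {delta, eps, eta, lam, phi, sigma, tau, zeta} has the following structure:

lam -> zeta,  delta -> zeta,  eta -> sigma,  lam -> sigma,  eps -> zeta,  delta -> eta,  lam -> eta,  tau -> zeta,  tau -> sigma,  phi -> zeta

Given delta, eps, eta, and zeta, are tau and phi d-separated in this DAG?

There are 5 undirected paths between tau and phi; checking each against the conditioning set {delta, eps, eta, zeta}:
Path 1: tau → sigma ← lam → eta ← delta → zeta ← phi
  sigma is a collider here and neither sigma nor any of its descendants is conditioned on, so the collider stays closed — the path is blocked at sigma.
Path 2: tau → sigma ← lam → zeta ← phi
  sigma is a collider here and neither sigma nor any of its descendants is conditioned on, so the collider stays closed — the path is blocked at sigma.
Path 3: tau → sigma ← eta ← delta → zeta ← phi
  sigma is a collider here and neither sigma nor any of its descendants is conditioned on, so the collider stays closed — the path is blocked at sigma.
Path 4: tau → sigma ← eta ← lam → zeta ← phi
  sigma is a collider here and neither sigma nor any of its descendants is conditioned on, so the collider stays closed — the path is blocked at sigma.
Path 5: tau → zeta ← phi
  zeta is a collider and zeta is conditioned on, which opens it — no node blocks this path, so it is active.
At least one path is unblocked, so d-separation fails.

No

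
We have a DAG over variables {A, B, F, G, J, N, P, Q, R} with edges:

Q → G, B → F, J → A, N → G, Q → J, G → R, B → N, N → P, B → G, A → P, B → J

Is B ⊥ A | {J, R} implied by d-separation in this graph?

There are 6 undirected paths between B and A; checking each against the conditioning set {J, R}:
  1. B → G ← N → P ← A — G:collider[open]; N:fork[open]; P:collider[blocks] ⇒ blocked
  2. B → G ← Q → J → A — G:collider[open]; Q:fork[open]; J:chain[blocks] ⇒ blocked
  3. B → N → P ← A — N:chain[open]; P:collider[blocks] ⇒ blocked
  4. B → N → G ← Q → J → A — N:chain[open]; G:collider[open]; Q:fork[open]; J:chain[blocks] ⇒ blocked
  5. B → J → A — J:chain[blocks] ⇒ blocked
  6. B → J ← Q → G ← N → P ← A — J:collider[open]; Q:fork[open]; G:collider[open]; N:fork[open]; P:collider[blocks] ⇒ blocked
All paths are blocked; B ⊥ A | {J, R} holds.

Yes — B and A are d-separated given {J, R}.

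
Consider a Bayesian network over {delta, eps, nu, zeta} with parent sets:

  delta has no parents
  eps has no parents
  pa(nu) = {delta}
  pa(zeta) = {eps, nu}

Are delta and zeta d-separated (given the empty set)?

No

The only undirected path from delta to zeta is:
Path 1: delta → nu → zeta
  nu is a chain and nu is not conditioned on — no node blocks this path, so it is active.
Since the path delta → nu → zeta is active, delta and zeta are not d-separated given ∅.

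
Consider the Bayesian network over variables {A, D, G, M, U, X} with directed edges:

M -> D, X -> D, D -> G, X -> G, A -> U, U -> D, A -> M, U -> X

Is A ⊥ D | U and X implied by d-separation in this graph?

No

There are 4 undirected paths between A and D; checking each against the conditioning set {U, X}:
  1. A → M → D — M:chain[open] ⇒ active
  2. A → U → D — U:chain[blocks] ⇒ blocked
  3. A → U → X → G ← D — U:chain[blocks]; X:chain[blocks]; G:collider[blocks] ⇒ blocked
  4. A → U → X → D — U:chain[blocks]; X:chain[blocks] ⇒ blocked
Since the path A → M → D is active, A and D are not d-separated given {U, X}.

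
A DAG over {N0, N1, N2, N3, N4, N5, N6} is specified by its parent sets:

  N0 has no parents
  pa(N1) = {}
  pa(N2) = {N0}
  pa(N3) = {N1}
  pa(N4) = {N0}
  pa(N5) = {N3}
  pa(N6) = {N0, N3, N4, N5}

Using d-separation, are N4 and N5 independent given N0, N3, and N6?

No

Enumerating the 4 paths from N4 to N5 and testing each for blocking by {N0, N3, N6}:
Path 1: N4 → N6 ← N3 → N5
  N3 is a fork here and N3 is conditioned on, so the path is blocked at N3.
Path 2: N4 → N6 ← N5
  N6 is a collider and N6 is conditioned on, which opens it — no node blocks this path, so it is active.
Path 3: N4 ← N0 → N6 ← N3 → N5
  N0 is a fork here and N0 is conditioned on, so the path is blocked at N0.
Path 4: N4 ← N0 → N6 ← N5
  N0 is a fork here and N0 is conditioned on, so the path is blocked at N0.
Since the path N4 → N6 ← N5 is active, N4 and N5 are not d-separated given {N0, N3, N6}.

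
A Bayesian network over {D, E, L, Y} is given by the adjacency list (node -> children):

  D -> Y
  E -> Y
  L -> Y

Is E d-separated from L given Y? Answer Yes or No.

Only one path connects E and L:
Path 1: E → Y ← L
  Y is a collider and Y is conditioned on, which opens it — no node blocks this path, so it is active.
Because an active path exists, E and L are not d-separated.

No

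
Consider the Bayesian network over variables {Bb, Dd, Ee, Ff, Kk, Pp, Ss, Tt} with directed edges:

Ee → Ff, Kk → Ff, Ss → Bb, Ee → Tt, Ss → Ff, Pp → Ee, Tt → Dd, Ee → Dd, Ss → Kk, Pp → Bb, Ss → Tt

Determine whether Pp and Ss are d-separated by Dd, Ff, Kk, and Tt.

There are 5 undirected paths between Pp and Ss; checking each against the conditioning set {Dd, Ff, Kk, Tt}:
Path 1: Pp → Ee → Ff ← Ss
  Ee is a chain and Ee is not conditioned on; Ff is a collider and Ff is conditioned on, which opens it — no node blocks this path, so it is active.
Path 2: Pp → Ee → Ff ← Kk ← Ss
  Kk is a chain here and Kk is conditioned on, so the path is blocked at Kk.
Path 3: Pp → Ee → Dd ← Tt ← Ss
  Tt is a chain here and Tt is conditioned on, so the path is blocked at Tt.
Path 4: Pp → Ee → Tt ← Ss
  Ee is a chain and Ee is not conditioned on; Tt is a collider and Tt is conditioned on, which opens it — no node blocks this path, so it is active.
Path 5: Pp → Bb ← Ss
  Bb is a collider here and neither Bb nor any of its descendants is conditioned on, so the collider stays closed — the path is blocked at Bb.
Because an active path exists, Pp and Ss are not d-separated.

No — Pp and Ss are not d-separated given {Dd, Ff, Kk, Tt}.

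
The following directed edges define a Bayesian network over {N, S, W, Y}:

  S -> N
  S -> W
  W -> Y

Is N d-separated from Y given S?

The only undirected path from N to Y is:
Path 1: N ← S → W → Y
  S is a fork here and S is conditioned on, so the path is blocked at S.
Since every path is blocked, d-separation holds.

Yes — N and Y are d-separated given {S}.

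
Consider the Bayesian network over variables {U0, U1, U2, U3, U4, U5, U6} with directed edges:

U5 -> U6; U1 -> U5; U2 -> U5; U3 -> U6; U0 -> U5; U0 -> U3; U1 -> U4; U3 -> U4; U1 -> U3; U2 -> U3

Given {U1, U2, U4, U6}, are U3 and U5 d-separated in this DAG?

No — U3 and U5 are not d-separated given {U1, U2, U4, U6}.

5 paths connect U3 and U5; each must be blocked for d-separation to hold:
  1. U3 → U6 ← U5 — U6:collider[open] ⇒ active
  2. U3 ← U0 → U5 — U0:fork[open] ⇒ active
  3. U3 ← U1 → U5 — U1:fork[blocks] ⇒ blocked
  4. U3 ← U2 → U5 — U2:fork[blocks] ⇒ blocked
  5. U3 → U4 ← U1 → U5 — U4:collider[open]; U1:fork[blocks] ⇒ blocked
Because an active path exists, U3 and U5 are not d-separated.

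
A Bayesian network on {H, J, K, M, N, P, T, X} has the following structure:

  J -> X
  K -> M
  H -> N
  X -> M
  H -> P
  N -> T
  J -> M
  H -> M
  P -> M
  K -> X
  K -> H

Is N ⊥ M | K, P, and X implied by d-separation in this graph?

No

5 paths connect N and M; each must be blocked for d-separation to hold:
Path 1: N ← H → M
  H is a fork and H is not conditioned on — no node blocks this path, so it is active.
Path 2: N ← H → P → M
  P is a chain here and P is conditioned on, so the path is blocked at P.
Path 3: N ← H ← K → M
  K is a fork here and K is conditioned on, so the path is blocked at K.
Path 4: N ← H ← K → X → M
  K is a fork here and K is conditioned on, so the path is blocked at K.
Path 5: N ← H ← K → X ← J → M
  K is a fork here and K is conditioned on, so the path is blocked at K.
Since the path N ← H → M is active, N and M are not d-separated given {K, P, X}.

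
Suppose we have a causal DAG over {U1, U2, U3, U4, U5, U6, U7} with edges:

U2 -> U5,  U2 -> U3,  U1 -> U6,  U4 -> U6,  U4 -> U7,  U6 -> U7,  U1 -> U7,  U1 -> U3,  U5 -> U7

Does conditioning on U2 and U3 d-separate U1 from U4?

We examine all 6 paths between U1 and U4:
Path 1: U1 → U3 ← U2 → U5 → U7 ← U4
  U2 is a fork here and U2 is conditioned on, so the path is blocked at U2.
Path 2: U1 → U3 ← U2 → U5 → U7 ← U6 ← U4
  U2 is a fork here and U2 is conditioned on, so the path is blocked at U2.
Path 3: U1 → U7 ← U4
  U7 is a collider here and neither U7 nor any of its descendants is conditioned on, so the collider stays closed — the path is blocked at U7.
Path 4: U1 → U7 ← U6 ← U4
  U7 is a collider here and neither U7 nor any of its descendants is conditioned on, so the collider stays closed — the path is blocked at U7.
Path 5: U1 → U6 ← U4
  U6 is a collider here and neither U6 nor any of its descendants is conditioned on, so the collider stays closed — the path is blocked at U6.
Path 6: U1 → U6 → U7 ← U4
  U7 is a collider here and neither U7 nor any of its descendants is conditioned on, so the collider stays closed — the path is blocked at U7.
Every path is blocked, so U1 and U4 are d-separated given {U2, U3}.

Yes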